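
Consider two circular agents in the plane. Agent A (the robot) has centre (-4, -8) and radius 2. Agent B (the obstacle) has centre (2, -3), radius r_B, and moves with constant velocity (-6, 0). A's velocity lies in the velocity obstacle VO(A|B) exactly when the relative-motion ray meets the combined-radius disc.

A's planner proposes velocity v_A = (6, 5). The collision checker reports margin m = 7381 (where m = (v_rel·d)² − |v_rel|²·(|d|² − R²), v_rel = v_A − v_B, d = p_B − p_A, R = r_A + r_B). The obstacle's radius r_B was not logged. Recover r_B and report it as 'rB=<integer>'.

m = 7381
d = (6, 5);  v_rel = (12, 5),  |v_rel|² = 169
v_rel×d = (12)·(5) − (5)·(6) = 30
since m = R²·169 − 30²:  R² = (900 + 7381) / 169 = 49
R = √49 = 7  ⇒  r_B = 7 − 2 = 5

rB=5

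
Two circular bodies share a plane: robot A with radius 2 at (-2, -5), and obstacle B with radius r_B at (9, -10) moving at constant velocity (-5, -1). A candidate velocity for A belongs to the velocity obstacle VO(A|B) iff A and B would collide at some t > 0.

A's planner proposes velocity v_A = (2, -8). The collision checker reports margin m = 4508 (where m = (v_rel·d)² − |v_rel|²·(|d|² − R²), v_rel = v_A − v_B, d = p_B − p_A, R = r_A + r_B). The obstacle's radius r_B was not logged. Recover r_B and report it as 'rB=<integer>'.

m = 4508
d = (11, -5);  v_rel = (7, -7),  |v_rel|² = 98
v_rel×d = (7)·(-5) − (-7)·(11) = 42
since m = R²·98 − 42²:  R² = (1764 + 4508) / 98 = 64
R = √64 = 8  ⇒  r_B = 8 − 2 = 6

rB=6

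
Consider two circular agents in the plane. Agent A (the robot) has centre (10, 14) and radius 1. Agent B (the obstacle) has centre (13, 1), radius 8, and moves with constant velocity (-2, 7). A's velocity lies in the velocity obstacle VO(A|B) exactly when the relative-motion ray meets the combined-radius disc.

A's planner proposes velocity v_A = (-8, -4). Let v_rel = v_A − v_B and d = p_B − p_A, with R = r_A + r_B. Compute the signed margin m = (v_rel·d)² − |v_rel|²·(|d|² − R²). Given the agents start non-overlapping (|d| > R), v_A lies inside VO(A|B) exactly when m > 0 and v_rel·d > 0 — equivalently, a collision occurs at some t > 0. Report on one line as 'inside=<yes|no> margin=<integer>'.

d = (3, -13),  |d|² = 178;  R = 1+8 = 9,  c = 178−9² = 97
v_rel = (-6, -11),  |v_rel|² = 157;  v_rel·d = (-6)·(3) + (-11)·(-13) = 125
157·t² − 250·t + 97 = 0  ⇒  m = 125² − 157·97 = 396
m = 396 > 0,  v_rel·d = 125 > 0  ⇒  inside

inside=yes margin=396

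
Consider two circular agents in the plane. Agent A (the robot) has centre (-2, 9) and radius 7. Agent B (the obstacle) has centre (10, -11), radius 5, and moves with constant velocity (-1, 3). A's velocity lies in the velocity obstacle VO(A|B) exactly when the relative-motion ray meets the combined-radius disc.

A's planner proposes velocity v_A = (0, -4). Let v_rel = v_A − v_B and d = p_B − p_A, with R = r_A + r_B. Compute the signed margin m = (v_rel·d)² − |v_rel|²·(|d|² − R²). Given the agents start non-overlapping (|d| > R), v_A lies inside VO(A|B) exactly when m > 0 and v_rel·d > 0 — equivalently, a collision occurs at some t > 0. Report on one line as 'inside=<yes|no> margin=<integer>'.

d = (12, -20),  |d|² = 544;  R = 7+5 = 12,  c = 544−12² = 400
v_rel = (1, -7),  |v_rel|² = 50;  v_rel·d = (1)·(12) + (-7)·(-20) = 152
50·t² − 304·t + 400 = 0  ⇒  m = 152² − 50·400 = 3104
m = 3104 > 0,  v_rel·d = 152 > 0  ⇒  inside

inside=yes margin=3104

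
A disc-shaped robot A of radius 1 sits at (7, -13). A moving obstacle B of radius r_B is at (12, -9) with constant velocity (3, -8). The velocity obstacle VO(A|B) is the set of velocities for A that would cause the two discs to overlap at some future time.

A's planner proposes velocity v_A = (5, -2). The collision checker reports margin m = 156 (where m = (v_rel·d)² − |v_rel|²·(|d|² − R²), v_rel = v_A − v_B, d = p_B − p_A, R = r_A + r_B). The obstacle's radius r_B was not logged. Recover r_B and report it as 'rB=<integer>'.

m = 156
d = (5, 4);  v_rel = (2, 6),  |v_rel|² = 40
v_rel×d = (2)·(4) − (6)·(5) = -22
since m = R²·40 − (-22)²:  R² = (484 + 156) / 40 = 16
R = √16 = 4  ⇒  r_B = 4 − 1 = 3

rB=3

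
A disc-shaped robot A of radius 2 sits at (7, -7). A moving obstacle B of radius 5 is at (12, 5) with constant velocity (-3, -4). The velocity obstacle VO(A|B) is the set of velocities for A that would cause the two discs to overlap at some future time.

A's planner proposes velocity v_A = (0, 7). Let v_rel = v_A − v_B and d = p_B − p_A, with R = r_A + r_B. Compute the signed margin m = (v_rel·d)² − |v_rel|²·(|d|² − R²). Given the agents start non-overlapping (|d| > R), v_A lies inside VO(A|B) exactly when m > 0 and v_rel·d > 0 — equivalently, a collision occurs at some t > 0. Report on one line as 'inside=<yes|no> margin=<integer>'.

d = (5, 12),  |d|² = 169;  R = 2+5 = 7,  c = 169−7² = 120
v_rel = (3, 11),  |v_rel|² = 130;  v_rel·d = (3)·(5) + (11)·(12) = 147
130·t² − 294·t + 120 = 0  ⇒  m = 147² − 130·120 = 6009
m = 6009 > 0,  v_rel·d = 147 > 0  ⇒  inside

inside=yes margin=6009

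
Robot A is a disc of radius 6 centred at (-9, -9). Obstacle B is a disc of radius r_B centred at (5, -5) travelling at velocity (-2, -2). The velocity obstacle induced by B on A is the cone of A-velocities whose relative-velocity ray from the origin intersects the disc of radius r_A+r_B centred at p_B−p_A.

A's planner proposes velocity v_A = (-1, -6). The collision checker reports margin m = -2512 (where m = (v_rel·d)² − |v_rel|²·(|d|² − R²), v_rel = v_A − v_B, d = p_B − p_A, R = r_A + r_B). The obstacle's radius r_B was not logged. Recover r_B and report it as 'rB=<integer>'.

m = -2512
d = (14, 4);  v_rel = (1, -4),  |v_rel|² = 17
v_rel×d = (1)·(4) − (-4)·(14) = 60
since m = R²·17 − 60²:  R² = (3600 + -2512) / 17 = 64
R = √64 = 8  ⇒  r_B = 8 − 6 = 2

rB=2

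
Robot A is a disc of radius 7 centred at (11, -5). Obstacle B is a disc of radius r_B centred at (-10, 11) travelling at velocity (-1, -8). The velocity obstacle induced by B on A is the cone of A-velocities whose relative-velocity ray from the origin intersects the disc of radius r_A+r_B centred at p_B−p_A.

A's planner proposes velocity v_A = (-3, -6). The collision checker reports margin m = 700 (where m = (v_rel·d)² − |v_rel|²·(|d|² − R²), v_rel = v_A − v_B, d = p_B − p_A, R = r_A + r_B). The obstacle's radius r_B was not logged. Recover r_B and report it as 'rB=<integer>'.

m = 700
d = (-21, 16);  v_rel = (-2, 2),  |v_rel|² = 8
v_rel×d = (-2)·(16) − (2)·(-21) = 10
since m = R²·8 − 10²:  R² = (100 + 700) / 8 = 100
R = √100 = 10  ⇒  r_B = 10 − 7 = 3

rB=3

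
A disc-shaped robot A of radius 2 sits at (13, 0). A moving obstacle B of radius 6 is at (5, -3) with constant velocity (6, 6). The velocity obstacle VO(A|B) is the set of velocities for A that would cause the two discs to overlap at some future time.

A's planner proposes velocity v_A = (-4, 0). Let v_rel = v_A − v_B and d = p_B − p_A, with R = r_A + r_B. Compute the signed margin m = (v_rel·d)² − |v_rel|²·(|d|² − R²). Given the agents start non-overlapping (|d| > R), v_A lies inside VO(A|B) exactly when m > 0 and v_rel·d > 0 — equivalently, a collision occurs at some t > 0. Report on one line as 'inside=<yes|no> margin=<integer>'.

d = (-8, -3),  |d|² = 73;  R = 2+6 = 8,  c = 73−8² = 9
v_rel = (-10, -6),  |v_rel|² = 136;  v_rel·d = (-10)·(-8) + (-6)·(-3) = 98
136·t² − 196·t + 9 = 0  ⇒  m = 98² − 136·9 = 8380
m = 8380 > 0,  v_rel·d = 98 > 0  ⇒  inside

inside=yes margin=8380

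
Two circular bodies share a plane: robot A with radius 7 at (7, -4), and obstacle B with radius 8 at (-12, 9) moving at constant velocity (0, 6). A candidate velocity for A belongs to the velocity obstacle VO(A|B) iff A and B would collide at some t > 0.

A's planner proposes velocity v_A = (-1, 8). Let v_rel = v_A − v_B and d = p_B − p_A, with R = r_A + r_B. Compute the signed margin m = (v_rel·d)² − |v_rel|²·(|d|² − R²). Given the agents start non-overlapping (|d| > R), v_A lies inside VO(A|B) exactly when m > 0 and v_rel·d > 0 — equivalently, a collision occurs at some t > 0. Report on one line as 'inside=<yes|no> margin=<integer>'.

d = (-19, 13),  |d|² = 530;  R = 7+8 = 15,  c = 530−15² = 305
v_rel = (-1, 2),  |v_rel|² = 5;  v_rel·d = (-1)·(-19) + (2)·(13) = 45
5·t² − 90·t + 305 = 0  ⇒  m = 45² − 5·305 = 500
m = 500 > 0,  v_rel·d = 45 > 0  ⇒  inside

inside=yes margin=500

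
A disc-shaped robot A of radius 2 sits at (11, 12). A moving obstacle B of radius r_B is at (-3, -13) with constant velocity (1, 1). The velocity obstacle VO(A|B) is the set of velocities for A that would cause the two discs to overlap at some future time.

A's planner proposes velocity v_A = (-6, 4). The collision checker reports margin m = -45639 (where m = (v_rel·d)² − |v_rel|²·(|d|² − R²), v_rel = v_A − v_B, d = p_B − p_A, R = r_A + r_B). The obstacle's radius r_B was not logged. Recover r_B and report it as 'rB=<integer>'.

m = -45639
d = (-14, -25);  v_rel = (-7, 3),  |v_rel|² = 58
v_rel×d = (-7)·(-25) − (3)·(-14) = 217
since m = R²·58 − 217²:  R² = (47089 + -45639) / 58 = 25
R = √25 = 5  ⇒  r_B = 5 − 2 = 3

rB=3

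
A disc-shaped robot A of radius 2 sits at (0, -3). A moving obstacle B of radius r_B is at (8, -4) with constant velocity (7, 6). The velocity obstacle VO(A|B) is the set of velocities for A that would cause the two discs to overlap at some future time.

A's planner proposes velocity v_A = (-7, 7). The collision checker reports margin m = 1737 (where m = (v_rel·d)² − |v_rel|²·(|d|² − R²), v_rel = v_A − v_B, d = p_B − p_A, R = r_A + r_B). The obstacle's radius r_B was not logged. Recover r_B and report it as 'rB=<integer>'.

m = 1737
d = (8, -1);  v_rel = (-14, 1),  |v_rel|² = 197
v_rel×d = (-14)·(-1) − (1)·(8) = 6
since m = R²·197 − 6²:  R² = (36 + 1737) / 197 = 9
R = √9 = 3  ⇒  r_B = 3 − 2 = 1

rB=1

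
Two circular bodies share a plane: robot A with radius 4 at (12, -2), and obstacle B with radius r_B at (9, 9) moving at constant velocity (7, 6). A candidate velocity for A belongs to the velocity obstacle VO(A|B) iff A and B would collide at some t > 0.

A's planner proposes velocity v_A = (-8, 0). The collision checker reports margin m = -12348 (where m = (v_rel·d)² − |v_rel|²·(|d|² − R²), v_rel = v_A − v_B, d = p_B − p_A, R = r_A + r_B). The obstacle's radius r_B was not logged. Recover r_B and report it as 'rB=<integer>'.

m = -12348
d = (-3, 11);  v_rel = (-15, -6),  |v_rel|² = 261
v_rel×d = (-15)·(11) − (-6)·(-3) = -183
since m = R²·261 − (-183)²:  R² = (33489 + -12348) / 261 = 81
R = √81 = 9  ⇒  r_B = 9 − 4 = 5

rB=5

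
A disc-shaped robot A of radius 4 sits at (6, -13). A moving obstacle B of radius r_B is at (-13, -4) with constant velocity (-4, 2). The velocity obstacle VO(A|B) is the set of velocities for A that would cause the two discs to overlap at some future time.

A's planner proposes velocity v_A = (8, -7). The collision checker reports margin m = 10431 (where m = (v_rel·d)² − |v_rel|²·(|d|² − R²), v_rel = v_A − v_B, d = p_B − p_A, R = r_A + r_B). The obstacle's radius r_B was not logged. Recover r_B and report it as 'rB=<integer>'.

m = 10431
d = (-19, 9);  v_rel = (12, -9),  |v_rel|² = 225
v_rel×d = (12)·(9) − (-9)·(-19) = -63
since m = R²·225 − (-63)²:  R² = (3969 + 10431) / 225 = 64
R = √64 = 8  ⇒  r_B = 8 − 4 = 4

rB=4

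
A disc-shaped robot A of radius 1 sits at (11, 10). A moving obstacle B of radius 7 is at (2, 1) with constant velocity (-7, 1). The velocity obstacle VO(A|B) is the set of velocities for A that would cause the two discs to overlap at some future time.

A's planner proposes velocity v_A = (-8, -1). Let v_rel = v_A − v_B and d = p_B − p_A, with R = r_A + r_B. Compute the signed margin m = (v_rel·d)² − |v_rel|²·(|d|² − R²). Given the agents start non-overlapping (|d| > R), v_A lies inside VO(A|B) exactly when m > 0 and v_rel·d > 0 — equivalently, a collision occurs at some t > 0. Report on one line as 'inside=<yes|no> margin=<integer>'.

d = (-9, -9),  |d|² = 162;  R = 1+7 = 8,  c = 162−8² = 98
v_rel = (-1, -2),  |v_rel|² = 5;  v_rel·d = (-1)·(-9) + (-2)·(-9) = 27
5·t² − 54·t + 98 = 0  ⇒  m = 27² − 5·98 = 239
m = 239 > 0,  v_rel·d = 27 > 0  ⇒  inside

inside=yes margin=239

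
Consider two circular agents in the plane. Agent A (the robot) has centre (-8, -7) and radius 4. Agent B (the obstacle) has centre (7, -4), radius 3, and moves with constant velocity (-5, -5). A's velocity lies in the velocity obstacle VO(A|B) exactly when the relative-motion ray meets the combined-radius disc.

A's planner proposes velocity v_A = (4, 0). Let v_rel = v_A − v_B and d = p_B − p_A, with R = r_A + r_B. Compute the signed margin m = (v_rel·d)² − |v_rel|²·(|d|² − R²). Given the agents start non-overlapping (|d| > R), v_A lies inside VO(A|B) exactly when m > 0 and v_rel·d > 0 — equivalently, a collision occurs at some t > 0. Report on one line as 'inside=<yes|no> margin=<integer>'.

d = (15, 3),  |d|² = 234;  R = 4+3 = 7,  c = 234−7² = 185
v_rel = (9, 5),  |v_rel|² = 106;  v_rel·d = (9)·(15) + (5)·(3) = 150
106·t² − 300·t + 185 = 0  ⇒  m = 150² − 106·185 = 2890
m = 2890 > 0,  v_rel·d = 150 > 0  ⇒  inside

inside=yes margin=2890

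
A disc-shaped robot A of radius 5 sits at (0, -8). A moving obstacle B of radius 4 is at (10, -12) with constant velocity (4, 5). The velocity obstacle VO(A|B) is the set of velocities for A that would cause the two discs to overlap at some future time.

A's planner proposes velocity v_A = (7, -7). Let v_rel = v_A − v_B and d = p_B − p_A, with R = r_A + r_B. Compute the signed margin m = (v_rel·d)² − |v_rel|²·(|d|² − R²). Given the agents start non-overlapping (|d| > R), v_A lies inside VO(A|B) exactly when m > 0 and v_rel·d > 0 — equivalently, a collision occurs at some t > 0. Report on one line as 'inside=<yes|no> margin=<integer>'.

d = (10, -4),  |d|² = 116;  R = 5+4 = 9,  c = 116−9² = 35
v_rel = (3, -12),  |v_rel|² = 153;  v_rel·d = (3)·(10) + (-12)·(-4) = 78
153·t² − 156·t + 35 = 0  ⇒  m = 78² − 153·35 = 729
m = 729 > 0,  v_rel·d = 78 > 0  ⇒  inside

inside=yes margin=729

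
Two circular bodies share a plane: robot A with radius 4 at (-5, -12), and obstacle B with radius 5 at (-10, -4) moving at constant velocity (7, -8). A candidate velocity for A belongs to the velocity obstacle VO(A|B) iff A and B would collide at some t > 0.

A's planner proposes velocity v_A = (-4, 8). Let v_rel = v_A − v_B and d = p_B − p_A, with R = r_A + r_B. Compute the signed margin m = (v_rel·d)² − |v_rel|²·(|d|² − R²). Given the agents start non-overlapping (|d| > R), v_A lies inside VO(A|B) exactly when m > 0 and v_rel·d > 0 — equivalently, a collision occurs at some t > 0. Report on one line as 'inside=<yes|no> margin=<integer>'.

d = (-5, 8),  |d|² = 89;  R = 4+5 = 9,  c = 89−9² = 8
v_rel = (-11, 16),  |v_rel|² = 377;  v_rel·d = (-11)·(-5) + (16)·(8) = 183
377·t² − 366·t + 8 = 0  ⇒  m = 183² − 377·8 = 30473
m = 30473 > 0,  v_rel·d = 183 > 0  ⇒  inside

inside=yes margin=30473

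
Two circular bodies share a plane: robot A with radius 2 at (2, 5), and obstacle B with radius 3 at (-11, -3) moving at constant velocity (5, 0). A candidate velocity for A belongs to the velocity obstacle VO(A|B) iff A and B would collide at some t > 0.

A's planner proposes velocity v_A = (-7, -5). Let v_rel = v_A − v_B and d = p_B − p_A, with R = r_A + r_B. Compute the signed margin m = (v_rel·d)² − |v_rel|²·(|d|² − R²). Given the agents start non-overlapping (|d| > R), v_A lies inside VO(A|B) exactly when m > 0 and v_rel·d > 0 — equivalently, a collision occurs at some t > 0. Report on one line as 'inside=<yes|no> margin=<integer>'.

d = (-13, -8),  |d|² = 233;  R = 2+3 = 5,  c = 233−5² = 208
v_rel = (-12, -5),  |v_rel|² = 169;  v_rel·d = (-12)·(-13) + (-5)·(-8) = 196
169·t² − 392·t + 208 = 0  ⇒  m = 196² − 169·208 = 3264
m = 3264 > 0,  v_rel·d = 196 > 0  ⇒  inside

inside=yes margin=3264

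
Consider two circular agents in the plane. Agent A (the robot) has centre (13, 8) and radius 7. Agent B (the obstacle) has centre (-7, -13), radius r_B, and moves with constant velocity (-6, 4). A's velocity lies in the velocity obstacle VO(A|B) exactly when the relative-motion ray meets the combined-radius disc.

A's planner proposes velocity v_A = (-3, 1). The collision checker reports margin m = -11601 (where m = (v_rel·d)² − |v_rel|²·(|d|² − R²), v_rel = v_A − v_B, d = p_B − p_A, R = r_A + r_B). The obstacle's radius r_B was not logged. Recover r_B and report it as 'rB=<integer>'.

m = -11601
d = (-20, -21);  v_rel = (3, -3),  |v_rel|² = 18
v_rel×d = (3)·(-21) − (-3)·(-20) = -123
since m = R²·18 − (-123)²:  R² = (15129 + -11601) / 18 = 196
R = √196 = 14  ⇒  r_B = 14 − 7 = 7

rB=7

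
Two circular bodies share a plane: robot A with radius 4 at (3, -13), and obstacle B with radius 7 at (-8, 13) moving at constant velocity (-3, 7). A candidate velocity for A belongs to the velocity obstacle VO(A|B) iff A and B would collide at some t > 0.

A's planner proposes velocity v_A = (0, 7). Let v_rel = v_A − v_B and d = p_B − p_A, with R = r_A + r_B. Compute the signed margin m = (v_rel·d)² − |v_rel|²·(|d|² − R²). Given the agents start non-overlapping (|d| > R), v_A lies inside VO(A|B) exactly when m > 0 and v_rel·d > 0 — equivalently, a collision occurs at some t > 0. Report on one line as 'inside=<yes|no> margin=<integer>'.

d = (-11, 26),  |d|² = 797;  R = 4+7 = 11,  c = 797−11² = 676
v_rel = (3, 0),  |v_rel|² = 9;  v_rel·d = (3)·(-11) + (0)·(26) = -33
9·t² + 66·t + 676 = 0  ⇒  m = (-33)² − 9·676 = -4995
m = -4995 < 0,  v_rel·d = -33 < 0  ⇒  outside

inside=no margin=-4995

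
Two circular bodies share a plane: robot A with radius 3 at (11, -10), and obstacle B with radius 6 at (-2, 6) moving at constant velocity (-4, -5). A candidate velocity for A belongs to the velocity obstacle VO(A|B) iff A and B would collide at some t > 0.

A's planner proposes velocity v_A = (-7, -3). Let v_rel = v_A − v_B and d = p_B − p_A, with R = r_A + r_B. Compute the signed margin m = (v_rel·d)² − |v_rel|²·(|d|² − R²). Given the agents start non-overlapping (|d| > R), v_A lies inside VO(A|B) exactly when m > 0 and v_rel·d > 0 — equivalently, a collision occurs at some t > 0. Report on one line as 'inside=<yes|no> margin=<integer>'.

d = (-13, 16),  |d|² = 425;  R = 3+6 = 9,  c = 425−9² = 344
v_rel = (-3, 2),  |v_rel|² = 13;  v_rel·d = (-3)·(-13) + (2)·(16) = 71
13·t² − 142·t + 344 = 0  ⇒  m = 71² − 13·344 = 569
m = 569 > 0,  v_rel·d = 71 > 0  ⇒  inside

inside=yes margin=569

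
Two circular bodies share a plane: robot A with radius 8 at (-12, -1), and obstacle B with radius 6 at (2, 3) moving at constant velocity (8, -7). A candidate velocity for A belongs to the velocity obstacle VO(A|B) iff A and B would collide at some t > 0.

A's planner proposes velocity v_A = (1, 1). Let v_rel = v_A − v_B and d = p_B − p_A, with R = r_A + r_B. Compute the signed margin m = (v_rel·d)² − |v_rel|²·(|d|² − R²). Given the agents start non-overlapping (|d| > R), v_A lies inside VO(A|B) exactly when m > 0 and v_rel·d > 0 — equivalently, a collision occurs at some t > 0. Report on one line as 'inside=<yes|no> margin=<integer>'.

d = (14, 4),  |d|² = 212;  R = 8+6 = 14,  c = 212−14² = 16
v_rel = (-7, 8),  |v_rel|² = 113;  v_rel·d = (-7)·(14) + (8)·(4) = -66
113·t² + 132·t + 16 = 0  ⇒  m = (-66)² − 113·16 = 2548
m = 2548 > 0,  v_rel·d = -66 < 0  ⇒  outside

inside=no margin=2548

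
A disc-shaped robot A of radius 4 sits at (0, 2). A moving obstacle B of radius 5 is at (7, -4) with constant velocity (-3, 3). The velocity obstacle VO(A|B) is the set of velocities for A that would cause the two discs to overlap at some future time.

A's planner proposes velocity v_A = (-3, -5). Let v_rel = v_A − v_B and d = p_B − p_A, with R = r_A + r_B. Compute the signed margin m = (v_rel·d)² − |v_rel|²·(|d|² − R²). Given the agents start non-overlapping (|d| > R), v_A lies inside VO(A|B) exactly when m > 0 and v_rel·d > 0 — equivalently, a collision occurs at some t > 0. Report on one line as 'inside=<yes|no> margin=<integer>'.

d = (7, -6),  |d|² = 85;  R = 4+5 = 9,  c = 85−9² = 4
v_rel = (0, -8),  |v_rel|² = 64;  v_rel·d = (0)·(7) + (-8)·(-6) = 48
64·t² − 96·t + 4 = 0  ⇒  m = 48² − 64·4 = 2048
m = 2048 > 0,  v_rel·d = 48 > 0  ⇒  inside

inside=yes margin=2048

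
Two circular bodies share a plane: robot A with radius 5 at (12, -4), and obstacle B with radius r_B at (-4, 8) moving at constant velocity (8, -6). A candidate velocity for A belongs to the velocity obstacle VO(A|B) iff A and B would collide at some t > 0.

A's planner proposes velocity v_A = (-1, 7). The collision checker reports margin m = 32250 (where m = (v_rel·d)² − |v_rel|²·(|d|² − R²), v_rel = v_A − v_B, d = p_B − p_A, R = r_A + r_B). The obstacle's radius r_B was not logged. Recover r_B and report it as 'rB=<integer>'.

m = 32250
d = (-16, 12);  v_rel = (-9, 13),  |v_rel|² = 250
v_rel×d = (-9)·(12) − (13)·(-16) = 100
since m = R²·250 − 100²:  R² = (10000 + 32250) / 250 = 169
R = √169 = 13  ⇒  r_B = 13 − 5 = 8

rB=8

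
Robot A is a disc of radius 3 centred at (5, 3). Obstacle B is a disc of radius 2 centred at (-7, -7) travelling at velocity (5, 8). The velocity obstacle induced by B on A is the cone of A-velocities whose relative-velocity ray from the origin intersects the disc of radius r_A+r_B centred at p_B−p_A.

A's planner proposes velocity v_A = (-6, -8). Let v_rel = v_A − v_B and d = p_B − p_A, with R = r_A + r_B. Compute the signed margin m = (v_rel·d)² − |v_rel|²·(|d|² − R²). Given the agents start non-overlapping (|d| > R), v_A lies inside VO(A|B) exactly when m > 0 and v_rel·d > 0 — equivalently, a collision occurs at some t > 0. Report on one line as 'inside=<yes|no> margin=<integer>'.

d = (-12, -10),  |d|² = 244;  R = 3+2 = 5,  c = 244−5² = 219
v_rel = (-11, -16),  |v_rel|² = 377;  v_rel·d = (-11)·(-12) + (-16)·(-10) = 292
377·t² − 584·t + 219 = 0  ⇒  m = 292² − 377·219 = 2701
m = 2701 > 0,  v_rel·d = 292 > 0  ⇒  inside

inside=yes margin=2701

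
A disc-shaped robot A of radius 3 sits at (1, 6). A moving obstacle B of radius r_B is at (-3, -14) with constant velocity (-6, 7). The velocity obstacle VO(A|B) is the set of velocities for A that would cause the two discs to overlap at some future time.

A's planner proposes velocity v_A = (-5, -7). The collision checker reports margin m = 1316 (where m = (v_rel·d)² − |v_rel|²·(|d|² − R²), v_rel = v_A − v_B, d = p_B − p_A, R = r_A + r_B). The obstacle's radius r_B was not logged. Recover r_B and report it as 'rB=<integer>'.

m = 1316
d = (-4, -20);  v_rel = (1, -14),  |v_rel|² = 197
v_rel×d = (1)·(-20) − (-14)·(-4) = -76
since m = R²·197 − (-76)²:  R² = (5776 + 1316) / 197 = 36
R = √36 = 6  ⇒  r_B = 6 − 3 = 3

rB=3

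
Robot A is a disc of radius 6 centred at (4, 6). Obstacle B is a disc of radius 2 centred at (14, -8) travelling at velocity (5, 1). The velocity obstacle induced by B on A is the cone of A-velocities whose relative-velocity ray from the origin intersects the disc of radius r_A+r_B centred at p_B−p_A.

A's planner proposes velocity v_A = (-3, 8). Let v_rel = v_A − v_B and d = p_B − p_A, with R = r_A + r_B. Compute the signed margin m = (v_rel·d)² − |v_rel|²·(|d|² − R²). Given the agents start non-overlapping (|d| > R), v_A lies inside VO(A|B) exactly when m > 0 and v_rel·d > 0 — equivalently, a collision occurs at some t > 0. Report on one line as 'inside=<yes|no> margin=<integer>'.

d = (10, -14),  |d|² = 296;  R = 6+2 = 8,  c = 296−8² = 232
v_rel = (-8, 7),  |v_rel|² = 113;  v_rel·d = (-8)·(10) + (7)·(-14) = -178
113·t² + 356·t + 232 = 0  ⇒  m = (-178)² − 113·232 = 5468
m = 5468 > 0,  v_rel·d = -178 < 0  ⇒  outside

inside=no margin=5468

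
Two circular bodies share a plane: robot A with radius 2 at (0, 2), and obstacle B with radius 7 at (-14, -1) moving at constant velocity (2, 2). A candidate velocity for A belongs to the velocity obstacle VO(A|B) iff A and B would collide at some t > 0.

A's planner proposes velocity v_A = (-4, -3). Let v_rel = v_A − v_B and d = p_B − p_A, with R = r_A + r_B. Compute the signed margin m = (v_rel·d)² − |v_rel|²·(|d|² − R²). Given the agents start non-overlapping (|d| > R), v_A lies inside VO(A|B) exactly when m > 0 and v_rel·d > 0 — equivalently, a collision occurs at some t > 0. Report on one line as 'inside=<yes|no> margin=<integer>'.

d = (-14, -3),  |d|² = 205;  R = 2+7 = 9,  c = 205−9² = 124
v_rel = (-6, -5),  |v_rel|² = 61;  v_rel·d = (-6)·(-14) + (-5)·(-3) = 99
61·t² − 198·t + 124 = 0  ⇒  m = 99² − 61·124 = 2237
m = 2237 > 0,  v_rel·d = 99 > 0  ⇒  inside

inside=yes margin=2237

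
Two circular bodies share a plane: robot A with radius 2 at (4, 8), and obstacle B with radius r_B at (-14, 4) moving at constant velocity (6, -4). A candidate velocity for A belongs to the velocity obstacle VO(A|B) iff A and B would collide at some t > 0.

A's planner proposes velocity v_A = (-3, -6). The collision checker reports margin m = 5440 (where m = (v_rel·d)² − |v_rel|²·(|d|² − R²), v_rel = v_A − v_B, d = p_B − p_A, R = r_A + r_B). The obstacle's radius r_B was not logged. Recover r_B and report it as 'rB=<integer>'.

m = 5440
d = (-18, -4);  v_rel = (-9, -2),  |v_rel|² = 85
v_rel×d = (-9)·(-4) − (-2)·(-18) = 0
since m = R²·85 − 0²:  R² = (0 + 5440) / 85 = 64
R = √64 = 8  ⇒  r_B = 8 − 2 = 6

rB=6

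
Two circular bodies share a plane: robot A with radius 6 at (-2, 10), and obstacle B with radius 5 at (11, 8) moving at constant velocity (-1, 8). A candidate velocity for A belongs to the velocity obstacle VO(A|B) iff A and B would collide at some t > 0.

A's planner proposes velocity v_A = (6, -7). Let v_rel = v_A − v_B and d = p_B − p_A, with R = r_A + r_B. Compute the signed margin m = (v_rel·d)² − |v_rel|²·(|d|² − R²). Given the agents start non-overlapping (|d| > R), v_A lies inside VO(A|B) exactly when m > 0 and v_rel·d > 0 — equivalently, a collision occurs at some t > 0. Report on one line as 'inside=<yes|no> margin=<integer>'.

d = (13, -2),  |d|² = 173;  R = 6+5 = 11,  c = 173−11² = 52
v_rel = (7, -15),  |v_rel|² = 274;  v_rel·d = (7)·(13) + (-15)·(-2) = 121
274·t² − 242·t + 52 = 0  ⇒  m = 121² − 274·52 = 393
m = 393 > 0,  v_rel·d = 121 > 0  ⇒  inside

inside=yes margin=393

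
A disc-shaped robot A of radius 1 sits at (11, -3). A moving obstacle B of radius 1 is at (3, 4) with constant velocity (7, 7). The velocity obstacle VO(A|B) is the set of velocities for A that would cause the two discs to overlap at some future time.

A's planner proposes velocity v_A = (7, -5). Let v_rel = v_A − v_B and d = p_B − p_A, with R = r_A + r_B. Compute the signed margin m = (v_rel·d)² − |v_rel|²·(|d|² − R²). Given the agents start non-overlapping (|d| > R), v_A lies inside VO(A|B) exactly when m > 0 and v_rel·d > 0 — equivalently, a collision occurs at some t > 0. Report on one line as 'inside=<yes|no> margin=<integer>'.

d = (-8, 7),  |d|² = 113;  R = 1+1 = 2,  c = 113−2² = 109
v_rel = (0, -12),  |v_rel|² = 144;  v_rel·d = (0)·(-8) + (-12)·(7) = -84
144·t² + 168·t + 109 = 0  ⇒  m = (-84)² − 144·109 = -8640
m = -8640 < 0,  v_rel·d = -84 < 0  ⇒  outside

inside=no margin=-8640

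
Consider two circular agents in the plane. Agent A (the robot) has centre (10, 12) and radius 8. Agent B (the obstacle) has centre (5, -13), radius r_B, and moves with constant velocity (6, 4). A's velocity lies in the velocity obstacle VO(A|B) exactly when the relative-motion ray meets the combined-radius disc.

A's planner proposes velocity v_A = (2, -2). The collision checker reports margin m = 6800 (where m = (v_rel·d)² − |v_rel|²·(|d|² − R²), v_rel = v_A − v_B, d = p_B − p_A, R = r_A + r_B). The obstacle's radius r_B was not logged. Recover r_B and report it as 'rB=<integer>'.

m = 6800
d = (-5, -25);  v_rel = (-4, -6),  |v_rel|² = 52
v_rel×d = (-4)·(-25) − (-6)·(-5) = 70
since m = R²·52 − 70²:  R² = (4900 + 6800) / 52 = 225
R = √225 = 15  ⇒  r_B = 15 − 8 = 7

rB=7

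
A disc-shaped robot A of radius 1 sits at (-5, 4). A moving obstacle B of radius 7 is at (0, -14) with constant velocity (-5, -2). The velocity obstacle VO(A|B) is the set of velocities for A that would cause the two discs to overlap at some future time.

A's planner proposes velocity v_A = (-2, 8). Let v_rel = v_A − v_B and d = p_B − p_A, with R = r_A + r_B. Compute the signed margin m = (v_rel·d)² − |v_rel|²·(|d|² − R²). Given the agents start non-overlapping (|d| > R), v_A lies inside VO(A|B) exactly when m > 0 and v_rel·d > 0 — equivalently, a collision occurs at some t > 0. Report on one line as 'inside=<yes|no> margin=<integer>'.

d = (5, -18),  |d|² = 349;  R = 1+7 = 8,  c = 349−8² = 285
v_rel = (3, 10),  |v_rel|² = 109;  v_rel·d = (3)·(5) + (10)·(-18) = -165
109·t² + 330·t + 285 = 0  ⇒  m = (-165)² − 109·285 = -3840
m = -3840 < 0,  v_rel·d = -165 < 0  ⇒  outside

inside=no margin=-3840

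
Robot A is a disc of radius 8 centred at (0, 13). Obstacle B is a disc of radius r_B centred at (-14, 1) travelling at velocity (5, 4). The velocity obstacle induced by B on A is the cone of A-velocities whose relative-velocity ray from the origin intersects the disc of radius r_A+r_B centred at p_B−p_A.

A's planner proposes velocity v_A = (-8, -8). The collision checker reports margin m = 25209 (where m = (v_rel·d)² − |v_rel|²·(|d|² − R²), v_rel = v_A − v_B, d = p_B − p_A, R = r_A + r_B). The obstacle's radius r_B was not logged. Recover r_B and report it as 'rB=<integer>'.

m = 25209
d = (-14, -12);  v_rel = (-13, -12),  |v_rel|² = 313
v_rel×d = (-13)·(-12) − (-12)·(-14) = -12
since m = R²·313 − (-12)²:  R² = (144 + 25209) / 313 = 81
R = √81 = 9  ⇒  r_B = 9 − 8 = 1

rB=1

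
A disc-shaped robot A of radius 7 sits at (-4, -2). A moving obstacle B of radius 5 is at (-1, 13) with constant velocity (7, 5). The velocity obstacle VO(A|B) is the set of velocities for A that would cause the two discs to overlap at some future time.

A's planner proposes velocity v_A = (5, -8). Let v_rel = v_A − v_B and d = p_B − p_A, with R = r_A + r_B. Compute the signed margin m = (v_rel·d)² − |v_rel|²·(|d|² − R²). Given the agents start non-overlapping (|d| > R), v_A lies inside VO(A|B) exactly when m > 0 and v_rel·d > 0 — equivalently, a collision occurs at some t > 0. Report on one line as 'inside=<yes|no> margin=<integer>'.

d = (3, 15),  |d|² = 234;  R = 7+5 = 12,  c = 234−12² = 90
v_rel = (-2, -13),  |v_rel|² = 173;  v_rel·d = (-2)·(3) + (-13)·(15) = -201
173·t² + 402·t + 90 = 0  ⇒  m = (-201)² − 173·90 = 24831
m = 24831 > 0,  v_rel·d = -201 < 0  ⇒  outside

inside=no margin=24831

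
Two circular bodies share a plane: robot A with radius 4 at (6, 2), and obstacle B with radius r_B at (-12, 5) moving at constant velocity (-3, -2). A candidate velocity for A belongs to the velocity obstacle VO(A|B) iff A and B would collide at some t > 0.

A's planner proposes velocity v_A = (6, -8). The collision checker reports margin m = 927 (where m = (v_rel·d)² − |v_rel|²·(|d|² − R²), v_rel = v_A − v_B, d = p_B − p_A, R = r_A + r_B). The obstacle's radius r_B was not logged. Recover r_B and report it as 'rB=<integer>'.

m = 927
d = (-18, 3);  v_rel = (9, -6),  |v_rel|² = 117
v_rel×d = (9)·(3) − (-6)·(-18) = -81
since m = R²·117 − (-81)²:  R² = (6561 + 927) / 117 = 64
R = √64 = 8  ⇒  r_B = 8 − 4 = 4

rB=4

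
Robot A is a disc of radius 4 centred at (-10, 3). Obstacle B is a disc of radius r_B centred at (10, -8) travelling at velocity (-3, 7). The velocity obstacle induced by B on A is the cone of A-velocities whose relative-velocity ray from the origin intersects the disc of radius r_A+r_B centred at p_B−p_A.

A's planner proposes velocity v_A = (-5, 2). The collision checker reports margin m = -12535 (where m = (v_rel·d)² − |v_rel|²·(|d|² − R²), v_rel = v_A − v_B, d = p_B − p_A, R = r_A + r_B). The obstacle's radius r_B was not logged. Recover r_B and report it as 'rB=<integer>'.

m = -12535
d = (20, -11);  v_rel = (-2, -5),  |v_rel|² = 29
v_rel×d = (-2)·(-11) − (-5)·(20) = 122
since m = R²·29 − 122²:  R² = (14884 + -12535) / 29 = 81
R = √81 = 9  ⇒  r_B = 9 − 4 = 5

rB=5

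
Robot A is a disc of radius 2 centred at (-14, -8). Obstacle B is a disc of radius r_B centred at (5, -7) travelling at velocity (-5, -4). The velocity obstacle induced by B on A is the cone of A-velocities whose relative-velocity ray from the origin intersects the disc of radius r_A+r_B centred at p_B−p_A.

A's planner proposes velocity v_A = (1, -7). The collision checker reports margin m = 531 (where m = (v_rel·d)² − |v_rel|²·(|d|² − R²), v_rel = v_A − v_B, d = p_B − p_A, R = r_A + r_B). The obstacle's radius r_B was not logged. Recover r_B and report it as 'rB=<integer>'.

m = 531
d = (19, 1);  v_rel = (6, -3),  |v_rel|² = 45
v_rel×d = (6)·(1) − (-3)·(19) = 63
since m = R²·45 − 63²:  R² = (3969 + 531) / 45 = 100
R = √100 = 10  ⇒  r_B = 10 − 2 = 8

rB=8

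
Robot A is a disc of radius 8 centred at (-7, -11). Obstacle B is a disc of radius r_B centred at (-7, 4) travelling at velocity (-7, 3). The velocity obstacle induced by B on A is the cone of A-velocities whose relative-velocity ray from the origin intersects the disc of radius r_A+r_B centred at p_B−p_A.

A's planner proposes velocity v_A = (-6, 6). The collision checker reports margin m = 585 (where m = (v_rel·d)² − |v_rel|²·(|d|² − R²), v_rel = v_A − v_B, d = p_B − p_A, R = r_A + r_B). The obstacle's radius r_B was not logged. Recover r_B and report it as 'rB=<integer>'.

m = 585
d = (0, 15);  v_rel = (1, 3),  |v_rel|² = 10
v_rel×d = (1)·(15) − (3)·(0) = 15
since m = R²·10 − 15²:  R² = (225 + 585) / 10 = 81
R = √81 = 9  ⇒  r_B = 9 − 8 = 1

rB=1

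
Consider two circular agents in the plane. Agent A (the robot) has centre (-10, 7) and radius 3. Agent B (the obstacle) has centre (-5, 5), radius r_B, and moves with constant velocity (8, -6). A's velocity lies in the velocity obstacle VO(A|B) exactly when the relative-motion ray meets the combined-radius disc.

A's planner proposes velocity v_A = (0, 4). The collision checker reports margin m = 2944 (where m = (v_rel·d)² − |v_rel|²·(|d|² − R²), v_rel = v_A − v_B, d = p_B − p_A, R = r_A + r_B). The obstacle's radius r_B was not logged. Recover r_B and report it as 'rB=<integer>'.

m = 2944
d = (5, -2);  v_rel = (-8, 10),  |v_rel|² = 164
v_rel×d = (-8)·(-2) − (10)·(5) = -34
since m = R²·164 − (-34)²:  R² = (1156 + 2944) / 164 = 25
R = √25 = 5  ⇒  r_B = 5 − 3 = 2

rB=2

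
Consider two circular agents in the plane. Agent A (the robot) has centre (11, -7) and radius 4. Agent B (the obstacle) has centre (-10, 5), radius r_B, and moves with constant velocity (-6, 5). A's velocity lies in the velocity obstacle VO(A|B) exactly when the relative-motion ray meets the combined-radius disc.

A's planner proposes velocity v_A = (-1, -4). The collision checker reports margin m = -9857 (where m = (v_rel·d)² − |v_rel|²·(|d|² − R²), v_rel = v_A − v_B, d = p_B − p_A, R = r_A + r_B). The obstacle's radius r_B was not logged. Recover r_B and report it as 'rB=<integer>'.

m = -9857
d = (-21, 12);  v_rel = (5, -9),  |v_rel|² = 106
v_rel×d = (5)·(12) − (-9)·(-21) = -129
since m = R²·106 − (-129)²:  R² = (16641 + -9857) / 106 = 64
R = √64 = 8  ⇒  r_B = 8 − 4 = 4

rB=4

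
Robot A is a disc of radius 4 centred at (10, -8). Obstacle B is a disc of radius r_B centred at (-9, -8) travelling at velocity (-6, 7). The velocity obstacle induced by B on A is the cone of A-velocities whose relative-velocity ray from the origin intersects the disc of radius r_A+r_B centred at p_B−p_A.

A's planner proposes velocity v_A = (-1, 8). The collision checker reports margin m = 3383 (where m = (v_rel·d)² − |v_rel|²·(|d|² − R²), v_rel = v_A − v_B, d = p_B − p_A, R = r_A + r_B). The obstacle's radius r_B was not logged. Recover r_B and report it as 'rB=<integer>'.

m = 3383
d = (-19, 0);  v_rel = (5, 1),  |v_rel|² = 26
v_rel×d = (5)·(0) − (1)·(-19) = 19
since m = R²·26 − 19²:  R² = (361 + 3383) / 26 = 144
R = √144 = 12  ⇒  r_B = 12 − 4 = 8

rB=8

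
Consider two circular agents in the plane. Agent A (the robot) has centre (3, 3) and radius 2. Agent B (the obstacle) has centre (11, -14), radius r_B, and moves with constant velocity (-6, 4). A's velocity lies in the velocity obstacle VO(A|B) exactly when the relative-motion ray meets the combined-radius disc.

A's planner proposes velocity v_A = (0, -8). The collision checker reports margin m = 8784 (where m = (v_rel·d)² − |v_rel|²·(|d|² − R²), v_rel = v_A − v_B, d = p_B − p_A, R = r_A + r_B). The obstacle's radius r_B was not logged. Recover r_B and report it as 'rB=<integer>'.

m = 8784
d = (8, -17);  v_rel = (6, -12),  |v_rel|² = 180
v_rel×d = (6)·(-17) − (-12)·(8) = -6
since m = R²·180 − (-6)²:  R² = (36 + 8784) / 180 = 49
R = √49 = 7  ⇒  r_B = 7 − 2 = 5

rB=5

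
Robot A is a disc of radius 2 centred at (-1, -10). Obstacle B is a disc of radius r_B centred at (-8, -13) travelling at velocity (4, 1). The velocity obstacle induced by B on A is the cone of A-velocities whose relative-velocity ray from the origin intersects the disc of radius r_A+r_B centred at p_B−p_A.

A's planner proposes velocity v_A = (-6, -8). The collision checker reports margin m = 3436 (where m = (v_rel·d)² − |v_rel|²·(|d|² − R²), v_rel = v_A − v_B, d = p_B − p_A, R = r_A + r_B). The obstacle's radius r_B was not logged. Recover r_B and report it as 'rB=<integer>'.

m = 3436
d = (-7, -3);  v_rel = (-10, -9),  |v_rel|² = 181
v_rel×d = (-10)·(-3) − (-9)·(-7) = -33
since m = R²·181 − (-33)²:  R² = (1089 + 3436) / 181 = 25
R = √25 = 5  ⇒  r_B = 5 − 2 = 3

rB=3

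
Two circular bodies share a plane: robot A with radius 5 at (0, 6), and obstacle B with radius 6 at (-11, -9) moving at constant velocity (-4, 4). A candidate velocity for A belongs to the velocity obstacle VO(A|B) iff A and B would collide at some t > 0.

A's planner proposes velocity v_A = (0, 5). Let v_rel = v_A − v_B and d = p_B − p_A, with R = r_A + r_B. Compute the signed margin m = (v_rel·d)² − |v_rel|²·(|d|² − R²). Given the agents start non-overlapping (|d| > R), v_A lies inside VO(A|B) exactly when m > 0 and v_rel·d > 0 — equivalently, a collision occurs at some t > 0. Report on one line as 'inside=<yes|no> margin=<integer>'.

d = (-11, -15),  |d|² = 346;  R = 5+6 = 11,  c = 346−11² = 225
v_rel = (4, 1),  |v_rel|² = 17;  v_rel·d = (4)·(-11) + (1)·(-15) = -59
17·t² + 118·t + 225 = 0  ⇒  m = (-59)² − 17·225 = -344
m = -344 < 0,  v_rel·d = -59 < 0  ⇒  outside

inside=no margin=-344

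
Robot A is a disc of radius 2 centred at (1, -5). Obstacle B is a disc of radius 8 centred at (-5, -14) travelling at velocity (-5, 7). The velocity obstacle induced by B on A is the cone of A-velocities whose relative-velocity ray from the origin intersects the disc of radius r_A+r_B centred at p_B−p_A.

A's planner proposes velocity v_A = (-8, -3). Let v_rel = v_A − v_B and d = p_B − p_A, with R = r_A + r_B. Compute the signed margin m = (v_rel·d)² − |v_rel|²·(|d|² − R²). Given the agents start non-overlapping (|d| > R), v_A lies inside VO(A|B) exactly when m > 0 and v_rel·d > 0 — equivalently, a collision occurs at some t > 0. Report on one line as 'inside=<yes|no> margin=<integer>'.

d = (-6, -9),  |d|² = 117;  R = 2+8 = 10,  c = 117−10² = 17
v_rel = (-3, -10),  |v_rel|² = 109;  v_rel·d = (-3)·(-6) + (-10)·(-9) = 108
109·t² − 216·t + 17 = 0  ⇒  m = 108² − 109·17 = 9811
m = 9811 > 0,  v_rel·d = 108 > 0  ⇒  inside

inside=yes margin=9811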